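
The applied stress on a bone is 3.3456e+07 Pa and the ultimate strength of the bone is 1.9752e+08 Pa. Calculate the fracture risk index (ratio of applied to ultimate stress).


FRI = applied / ultimate
FRI = 3.3456e+07 / 1.9752e+08
FRI = 0.1694


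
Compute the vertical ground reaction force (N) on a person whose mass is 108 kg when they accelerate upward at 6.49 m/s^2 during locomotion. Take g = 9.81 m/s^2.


GRF = m * (g + a)
GRF = 108 * (9.81 + 6.49)
GRF = 108 * 16.3000
GRF = 1760.4000


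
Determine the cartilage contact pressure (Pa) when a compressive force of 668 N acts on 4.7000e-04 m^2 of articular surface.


P = F / A
P = 668 / 4.7000e-04
P = 1.4213e+06


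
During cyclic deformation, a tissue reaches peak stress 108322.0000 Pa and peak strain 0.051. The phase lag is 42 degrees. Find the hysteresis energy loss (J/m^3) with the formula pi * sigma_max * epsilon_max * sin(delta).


E_loss = pi * sigma_max * epsilon_max * sin(delta)
delta = 42 deg = 0.7330 rad
sin(delta) = 0.6691
E_loss = pi * 108322.0000 * 0.051 * 0.6691
E_loss = 11613.0852


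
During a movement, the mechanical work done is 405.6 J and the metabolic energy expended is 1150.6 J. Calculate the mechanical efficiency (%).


eta = (W_mech / E_meta) * 100
eta = (405.6 / 1150.6) * 100
ratio = 0.3525
eta = 35.2512


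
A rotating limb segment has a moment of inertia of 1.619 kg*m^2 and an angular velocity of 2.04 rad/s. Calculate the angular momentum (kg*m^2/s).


L = I * omega
L = 1.619 * 2.04
L = 3.3028


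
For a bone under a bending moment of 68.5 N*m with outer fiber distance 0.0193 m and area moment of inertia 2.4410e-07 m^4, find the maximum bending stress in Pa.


sigma = M * c / I
sigma = 68.5 * 0.0193 / 2.4410e-07
M * c = 1.3221
sigma = 5.4160e+06


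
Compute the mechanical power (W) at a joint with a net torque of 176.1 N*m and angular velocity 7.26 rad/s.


P = M * omega
P = 176.1 * 7.26
P = 1278.4860


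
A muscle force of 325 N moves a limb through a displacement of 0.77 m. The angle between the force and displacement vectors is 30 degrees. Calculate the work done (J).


W = F * d * cos(theta)
theta = 30 deg = 0.5236 rad
cos(theta) = 0.8660
W = 325 * 0.77 * 0.8660
W = 216.7229


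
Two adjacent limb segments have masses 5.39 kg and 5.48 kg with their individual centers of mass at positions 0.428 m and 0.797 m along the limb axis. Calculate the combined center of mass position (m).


COM = (m1*x1 + m2*x2) / (m1 + m2)
COM = (5.39*0.428 + 5.48*0.797) / (5.39 + 5.48)
Numerator = 6.6745
Denominator = 10.8700
COM = 0.6140


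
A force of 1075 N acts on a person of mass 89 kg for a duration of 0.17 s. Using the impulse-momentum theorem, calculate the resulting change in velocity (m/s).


J = F * dt = 1075 * 0.17 = 182.7500 N*s
delta_v = J / m
delta_v = 182.7500 / 89
delta_v = 2.0534


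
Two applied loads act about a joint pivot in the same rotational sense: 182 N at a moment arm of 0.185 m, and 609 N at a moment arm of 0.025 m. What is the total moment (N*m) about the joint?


M = F1 * d1 + F2 * d2
M = 182 * 0.185 + 609 * 0.025
M = 33.6700 + 15.2250
M = 48.8950


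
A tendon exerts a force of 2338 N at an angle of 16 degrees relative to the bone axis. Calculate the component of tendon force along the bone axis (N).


F_eff = F_tendon * cos(theta)
theta = 16 deg = 0.2793 rad
cos(theta) = 0.9613
F_eff = 2338 * 0.9613
F_eff = 2247.4298


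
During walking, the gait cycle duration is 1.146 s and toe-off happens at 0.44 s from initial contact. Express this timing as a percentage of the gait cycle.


pct = (event_time / cycle_time) * 100
pct = (0.44 / 1.146) * 100
ratio = 0.3839
pct = 38.3944


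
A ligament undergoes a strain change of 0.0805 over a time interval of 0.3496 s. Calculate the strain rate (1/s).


strain_rate = delta_strain / delta_t
strain_rate = 0.0805 / 0.3496
strain_rate = 0.2303


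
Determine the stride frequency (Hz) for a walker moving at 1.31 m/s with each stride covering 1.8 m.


f = v / stride_length
f = 1.31 / 1.8
f = 0.7278


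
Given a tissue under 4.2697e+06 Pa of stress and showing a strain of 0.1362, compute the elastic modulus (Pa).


E = stress / strain
E = 4.2697e+06 / 0.1362
E = 3.1349e+07


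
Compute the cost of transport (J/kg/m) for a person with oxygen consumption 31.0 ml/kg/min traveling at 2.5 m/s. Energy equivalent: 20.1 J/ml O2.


Power per kg = VO2 * 20.1 / 60
Power per kg = 31.0 * 20.1 / 60 = 10.3850 W/kg
Cost = power_per_kg / speed
Cost = 10.3850 / 2.5
Cost = 4.1540


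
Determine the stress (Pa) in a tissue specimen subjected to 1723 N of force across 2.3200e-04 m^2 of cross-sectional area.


stress = F / A
stress = 1723 / 2.3200e-04
stress = 7.4267e+06


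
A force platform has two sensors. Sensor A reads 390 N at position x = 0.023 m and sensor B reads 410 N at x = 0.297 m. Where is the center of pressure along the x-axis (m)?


COP_x = (F1*x1 + F2*x2) / (F1 + F2)
COP_x = (390*0.023 + 410*0.297) / (390 + 410)
Numerator = 130.7400
Denominator = 800
COP_x = 0.1634


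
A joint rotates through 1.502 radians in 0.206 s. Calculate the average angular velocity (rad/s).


omega = delta_theta / delta_t
omega = 1.502 / 0.206
omega = 7.2913


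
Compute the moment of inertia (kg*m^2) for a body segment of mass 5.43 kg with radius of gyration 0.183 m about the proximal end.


I = m * k^2
I = 5.43 * 0.183^2
k^2 = 0.0335
I = 0.1818


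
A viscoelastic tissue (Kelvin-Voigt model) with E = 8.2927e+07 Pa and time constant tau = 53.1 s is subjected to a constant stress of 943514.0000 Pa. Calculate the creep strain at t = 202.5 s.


epsilon(t) = (sigma/E) * (1 - exp(-t/tau))
sigma/E = 943514.0000 / 8.2927e+07 = 0.0114
exp(-t/tau) = exp(-202.5 / 53.1) = 0.0221
epsilon = 0.0114 * (1 - 0.0221)
epsilon = 0.0111


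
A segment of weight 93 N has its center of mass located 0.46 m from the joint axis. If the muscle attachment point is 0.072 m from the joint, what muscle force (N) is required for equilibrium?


F_muscle = W * d_load / d_muscle
F_muscle = 93 * 0.46 / 0.072
Numerator = 42.7800
F_muscle = 594.1667


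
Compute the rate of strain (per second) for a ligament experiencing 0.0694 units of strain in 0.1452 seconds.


strain_rate = delta_strain / delta_t
strain_rate = 0.0694 / 0.1452
strain_rate = 0.4780


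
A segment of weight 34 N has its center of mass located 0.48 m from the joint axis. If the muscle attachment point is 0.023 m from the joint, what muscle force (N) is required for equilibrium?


F_muscle = W * d_load / d_muscle
F_muscle = 34 * 0.48 / 0.023
Numerator = 16.3200
F_muscle = 709.5652


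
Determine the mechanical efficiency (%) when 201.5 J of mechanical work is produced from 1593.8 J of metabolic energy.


eta = (W_mech / E_meta) * 100
eta = (201.5 / 1593.8) * 100
ratio = 0.1264
eta = 12.6427


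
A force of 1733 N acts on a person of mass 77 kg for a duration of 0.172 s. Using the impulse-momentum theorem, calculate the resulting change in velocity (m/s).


J = F * dt = 1733 * 0.172 = 298.0760 N*s
delta_v = J / m
delta_v = 298.0760 / 77
delta_v = 3.8711


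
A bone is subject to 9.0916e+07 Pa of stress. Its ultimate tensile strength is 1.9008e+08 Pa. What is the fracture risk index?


FRI = applied / ultimate
FRI = 9.0916e+07 / 1.9008e+08
FRI = 0.4783


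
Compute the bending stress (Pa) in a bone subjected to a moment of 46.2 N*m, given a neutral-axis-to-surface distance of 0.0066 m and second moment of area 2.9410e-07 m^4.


sigma = M * c / I
sigma = 46.2 * 0.0066 / 2.9410e-07
M * c = 0.3049
sigma = 1.0368e+06


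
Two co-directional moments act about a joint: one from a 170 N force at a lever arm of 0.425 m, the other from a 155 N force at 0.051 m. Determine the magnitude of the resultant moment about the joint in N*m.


M = F1 * d1 + F2 * d2
M = 170 * 0.425 + 155 * 0.051
M = 72.2500 + 7.9050
M = 80.1550


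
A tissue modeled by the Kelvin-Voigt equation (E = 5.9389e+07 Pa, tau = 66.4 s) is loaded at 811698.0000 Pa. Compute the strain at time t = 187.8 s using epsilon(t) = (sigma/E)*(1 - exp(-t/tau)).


epsilon(t) = (sigma/E) * (1 - exp(-t/tau))
sigma/E = 811698.0000 / 5.9389e+07 = 0.0137
exp(-t/tau) = exp(-187.8 / 66.4) = 0.0591
epsilon = 0.0137 * (1 - 0.0591)
epsilon = 0.0129


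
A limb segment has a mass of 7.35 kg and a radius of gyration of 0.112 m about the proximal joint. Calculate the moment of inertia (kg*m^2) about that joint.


I = m * k^2
I = 7.35 * 0.112^2
k^2 = 0.0125
I = 0.0922


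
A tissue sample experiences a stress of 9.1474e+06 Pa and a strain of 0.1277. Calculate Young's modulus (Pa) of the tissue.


E = stress / strain
E = 9.1474e+06 / 0.1277
E = 7.1632e+07


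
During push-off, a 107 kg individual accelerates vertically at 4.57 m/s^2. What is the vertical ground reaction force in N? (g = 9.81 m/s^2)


GRF = m * (g + a)
GRF = 107 * (9.81 + 4.57)
GRF = 107 * 14.3800
GRF = 1538.6600


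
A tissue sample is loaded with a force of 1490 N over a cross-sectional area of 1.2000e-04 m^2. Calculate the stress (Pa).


stress = F / A
stress = 1490 / 1.2000e-04
stress = 1.2417e+07


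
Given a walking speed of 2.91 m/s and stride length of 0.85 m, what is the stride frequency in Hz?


f = v / stride_length
f = 2.91 / 0.85
f = 3.4235


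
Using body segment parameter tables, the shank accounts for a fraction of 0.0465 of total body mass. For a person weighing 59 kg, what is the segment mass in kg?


m_segment = body_mass * fraction
m_segment = 59 * 0.0465
m_segment = 2.7435


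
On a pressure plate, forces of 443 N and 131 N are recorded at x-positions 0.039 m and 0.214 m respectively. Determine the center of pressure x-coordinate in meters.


COP_x = (F1*x1 + F2*x2) / (F1 + F2)
COP_x = (443*0.039 + 131*0.214) / (443 + 131)
Numerator = 45.3110
Denominator = 574
COP_x = 0.0789


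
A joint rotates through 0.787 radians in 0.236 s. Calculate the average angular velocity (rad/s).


omega = delta_theta / delta_t
omega = 0.787 / 0.236
omega = 3.3347


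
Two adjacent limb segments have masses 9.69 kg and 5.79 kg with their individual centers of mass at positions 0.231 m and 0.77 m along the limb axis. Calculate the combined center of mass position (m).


COM = (m1*x1 + m2*x2) / (m1 + m2)
COM = (9.69*0.231 + 5.79*0.77) / (9.69 + 5.79)
Numerator = 6.6967
Denominator = 15.4800
COM = 0.4326


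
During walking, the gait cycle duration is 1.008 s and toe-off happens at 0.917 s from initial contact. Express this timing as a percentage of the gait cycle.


pct = (event_time / cycle_time) * 100
pct = (0.917 / 1.008) * 100
ratio = 0.9097
pct = 90.9722


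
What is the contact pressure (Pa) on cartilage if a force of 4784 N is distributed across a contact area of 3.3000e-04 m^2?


P = F / A
P = 4784 / 3.3000e-04
P = 1.4497e+07


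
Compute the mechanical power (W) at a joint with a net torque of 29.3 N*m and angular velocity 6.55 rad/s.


P = M * omega
P = 29.3 * 6.55
P = 191.9150


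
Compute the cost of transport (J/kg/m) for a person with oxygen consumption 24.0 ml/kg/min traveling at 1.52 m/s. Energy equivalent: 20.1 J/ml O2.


Power per kg = VO2 * 20.1 / 60
Power per kg = 24.0 * 20.1 / 60 = 8.0400 W/kg
Cost = power_per_kg / speed
Cost = 8.0400 / 1.52
Cost = 5.2895


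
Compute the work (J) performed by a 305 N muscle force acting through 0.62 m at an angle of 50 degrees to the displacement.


W = F * d * cos(theta)
theta = 50 deg = 0.8727 rad
cos(theta) = 0.6428
W = 305 * 0.62 * 0.6428
W = 121.5511


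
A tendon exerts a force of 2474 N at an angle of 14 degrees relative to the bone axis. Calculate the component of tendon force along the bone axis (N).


F_eff = F_tendon * cos(theta)
theta = 14 deg = 0.2443 rad
cos(theta) = 0.9703
F_eff = 2474 * 0.9703
F_eff = 2400.5116


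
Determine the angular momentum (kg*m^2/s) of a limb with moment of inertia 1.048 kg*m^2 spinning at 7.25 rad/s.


L = I * omega
L = 1.048 * 7.25
L = 7.5980


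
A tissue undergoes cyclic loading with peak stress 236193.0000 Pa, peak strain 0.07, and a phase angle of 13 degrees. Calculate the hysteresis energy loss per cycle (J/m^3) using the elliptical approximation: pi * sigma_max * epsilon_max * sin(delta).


E_loss = pi * sigma_max * epsilon_max * sin(delta)
delta = 13 deg = 0.2269 rad
sin(delta) = 0.2250
E_loss = pi * 236193.0000 * 0.07 * 0.2250
E_loss = 11684.3072


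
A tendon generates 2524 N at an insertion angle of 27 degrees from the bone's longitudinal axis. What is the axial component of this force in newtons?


F_eff = F_tendon * cos(theta)
theta = 27 deg = 0.4712 rad
cos(theta) = 0.8910
F_eff = 2524 * 0.8910
F_eff = 2248.9005


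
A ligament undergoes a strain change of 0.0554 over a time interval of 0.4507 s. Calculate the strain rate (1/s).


strain_rate = delta_strain / delta_t
strain_rate = 0.0554 / 0.4507
strain_rate = 0.1229


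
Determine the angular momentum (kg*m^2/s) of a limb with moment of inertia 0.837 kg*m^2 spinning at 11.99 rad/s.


L = I * omega
L = 0.837 * 11.99
L = 10.0356


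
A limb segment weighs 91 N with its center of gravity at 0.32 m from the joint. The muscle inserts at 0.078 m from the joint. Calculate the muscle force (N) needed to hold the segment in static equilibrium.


F_muscle = W * d_load / d_muscle
F_muscle = 91 * 0.32 / 0.078
Numerator = 29.1200
F_muscle = 373.3333


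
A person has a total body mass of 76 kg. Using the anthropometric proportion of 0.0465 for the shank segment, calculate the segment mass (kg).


m_segment = body_mass * fraction
m_segment = 76 * 0.0465
m_segment = 3.5340


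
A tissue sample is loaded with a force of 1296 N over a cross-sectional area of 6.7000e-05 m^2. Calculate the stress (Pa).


stress = F / A
stress = 1296 / 6.7000e-05
stress = 1.9343e+07


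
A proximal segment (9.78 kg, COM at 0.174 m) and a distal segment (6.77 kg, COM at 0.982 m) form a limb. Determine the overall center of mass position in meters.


COM = (m1*x1 + m2*x2) / (m1 + m2)
COM = (9.78*0.174 + 6.77*0.982) / (9.78 + 6.77)
Numerator = 8.3499
Denominator = 16.5500
COM = 0.5045


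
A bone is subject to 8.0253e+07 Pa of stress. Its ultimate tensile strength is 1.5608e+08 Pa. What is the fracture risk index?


FRI = applied / ultimate
FRI = 8.0253e+07 / 1.5608e+08
FRI = 0.5142


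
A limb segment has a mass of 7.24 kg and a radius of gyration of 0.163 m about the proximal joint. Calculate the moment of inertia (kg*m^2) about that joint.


I = m * k^2
I = 7.24 * 0.163^2
k^2 = 0.0266
I = 0.1924


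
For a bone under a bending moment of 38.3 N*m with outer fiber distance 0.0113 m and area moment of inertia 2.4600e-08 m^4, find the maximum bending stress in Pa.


sigma = M * c / I
sigma = 38.3 * 0.0113 / 2.4600e-08
M * c = 0.4328
sigma = 1.7593e+07


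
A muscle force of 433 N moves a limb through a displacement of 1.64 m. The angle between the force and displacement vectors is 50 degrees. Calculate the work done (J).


W = F * d * cos(theta)
theta = 50 deg = 0.8727 rad
cos(theta) = 0.6428
W = 433 * 1.64 * 0.6428
W = 456.4563


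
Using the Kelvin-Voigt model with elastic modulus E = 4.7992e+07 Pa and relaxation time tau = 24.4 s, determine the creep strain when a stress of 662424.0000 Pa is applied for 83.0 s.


epsilon(t) = (sigma/E) * (1 - exp(-t/tau))
sigma/E = 662424.0000 / 4.7992e+07 = 0.0138
exp(-t/tau) = exp(-83.0 / 24.4) = 0.0333
epsilon = 0.0138 * (1 - 0.0333)
epsilon = 0.0133


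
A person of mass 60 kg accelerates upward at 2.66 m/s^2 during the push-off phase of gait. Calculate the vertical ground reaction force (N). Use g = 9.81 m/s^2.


GRF = m * (g + a)
GRF = 60 * (9.81 + 2.66)
GRF = 60 * 12.4700
GRF = 748.2000


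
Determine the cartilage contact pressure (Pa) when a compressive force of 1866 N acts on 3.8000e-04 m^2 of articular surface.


P = F / A
P = 1866 / 3.8000e-04
P = 4.9105e+06


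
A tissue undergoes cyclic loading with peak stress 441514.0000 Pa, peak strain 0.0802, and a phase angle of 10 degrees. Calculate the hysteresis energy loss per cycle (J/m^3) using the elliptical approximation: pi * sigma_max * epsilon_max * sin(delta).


E_loss = pi * sigma_max * epsilon_max * sin(delta)
delta = 10 deg = 0.1745 rad
sin(delta) = 0.1736
E_loss = pi * 441514.0000 * 0.0802 * 0.1736
E_loss = 19316.9675


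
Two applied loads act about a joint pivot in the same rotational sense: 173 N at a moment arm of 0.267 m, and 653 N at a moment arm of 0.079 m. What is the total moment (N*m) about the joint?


M = F1 * d1 + F2 * d2
M = 173 * 0.267 + 653 * 0.079
M = 46.1910 + 51.5870
M = 97.7780


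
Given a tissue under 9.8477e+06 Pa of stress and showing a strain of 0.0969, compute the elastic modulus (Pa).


E = stress / strain
E = 9.8477e+06 / 0.0969
E = 1.0163e+08


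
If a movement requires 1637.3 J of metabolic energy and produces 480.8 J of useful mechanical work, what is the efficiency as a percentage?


eta = (W_mech / E_meta) * 100
eta = (480.8 / 1637.3) * 100
ratio = 0.2937
eta = 29.3654


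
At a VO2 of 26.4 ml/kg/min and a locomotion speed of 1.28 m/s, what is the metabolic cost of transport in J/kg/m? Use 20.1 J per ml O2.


Power per kg = VO2 * 20.1 / 60
Power per kg = 26.4 * 20.1 / 60 = 8.8440 W/kg
Cost = power_per_kg / speed
Cost = 8.8440 / 1.28
Cost = 6.9094


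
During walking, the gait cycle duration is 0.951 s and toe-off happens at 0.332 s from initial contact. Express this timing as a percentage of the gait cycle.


pct = (event_time / cycle_time) * 100
pct = (0.332 / 0.951) * 100
ratio = 0.3491
pct = 34.9106


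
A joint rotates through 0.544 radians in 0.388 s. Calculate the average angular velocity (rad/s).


omega = delta_theta / delta_t
omega = 0.544 / 0.388
omega = 1.4021


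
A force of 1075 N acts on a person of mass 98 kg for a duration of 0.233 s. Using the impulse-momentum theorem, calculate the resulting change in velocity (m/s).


J = F * dt = 1075 * 0.233 = 250.4750 N*s
delta_v = J / m
delta_v = 250.4750 / 98
delta_v = 2.5559


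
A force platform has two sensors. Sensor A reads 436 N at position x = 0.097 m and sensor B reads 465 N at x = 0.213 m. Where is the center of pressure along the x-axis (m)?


COP_x = (F1*x1 + F2*x2) / (F1 + F2)
COP_x = (436*0.097 + 465*0.213) / (436 + 465)
Numerator = 141.3370
Denominator = 901
COP_x = 0.1569


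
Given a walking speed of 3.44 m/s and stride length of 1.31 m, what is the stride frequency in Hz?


f = v / stride_length
f = 3.44 / 1.31
f = 2.6260


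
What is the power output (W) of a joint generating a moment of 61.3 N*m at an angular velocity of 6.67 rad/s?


P = M * omega
P = 61.3 * 6.67
P = 408.8710


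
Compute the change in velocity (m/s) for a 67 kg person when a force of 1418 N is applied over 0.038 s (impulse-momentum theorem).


J = F * dt = 1418 * 0.038 = 53.8840 N*s
delta_v = J / m
delta_v = 53.8840 / 67
delta_v = 0.8042


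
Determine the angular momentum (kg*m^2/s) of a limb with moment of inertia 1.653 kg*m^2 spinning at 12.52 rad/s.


L = I * omega
L = 1.653 * 12.52
L = 20.6956


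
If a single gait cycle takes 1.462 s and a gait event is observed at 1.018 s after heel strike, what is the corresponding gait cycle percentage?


pct = (event_time / cycle_time) * 100
pct = (1.018 / 1.462) * 100
ratio = 0.6963
pct = 69.6306


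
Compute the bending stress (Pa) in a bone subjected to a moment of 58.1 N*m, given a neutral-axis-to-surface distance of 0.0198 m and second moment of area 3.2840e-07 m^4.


sigma = M * c / I
sigma = 58.1 * 0.0198 / 3.2840e-07
M * c = 1.1504
sigma = 3.5030e+06


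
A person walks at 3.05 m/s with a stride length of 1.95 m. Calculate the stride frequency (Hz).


f = v / stride_length
f = 3.05 / 1.95
f = 1.5641


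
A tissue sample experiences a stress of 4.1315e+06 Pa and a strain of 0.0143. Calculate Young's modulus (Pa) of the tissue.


E = stress / strain
E = 4.1315e+06 / 0.0143
E = 2.8892e+08


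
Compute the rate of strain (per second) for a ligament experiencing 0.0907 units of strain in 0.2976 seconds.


strain_rate = delta_strain / delta_t
strain_rate = 0.0907 / 0.2976
strain_rate = 0.3048


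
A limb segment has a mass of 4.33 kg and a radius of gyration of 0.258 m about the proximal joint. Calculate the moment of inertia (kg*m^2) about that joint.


I = m * k^2
I = 4.33 * 0.258^2
k^2 = 0.0666
I = 0.2882


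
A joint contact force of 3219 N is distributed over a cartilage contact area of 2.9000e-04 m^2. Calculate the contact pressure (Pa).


P = F / A
P = 3219 / 2.9000e-04
P = 1.1100e+07


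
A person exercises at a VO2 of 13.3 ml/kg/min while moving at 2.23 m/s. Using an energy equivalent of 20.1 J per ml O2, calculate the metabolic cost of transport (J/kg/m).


Power per kg = VO2 * 20.1 / 60
Power per kg = 13.3 * 20.1 / 60 = 4.4555 W/kg
Cost = power_per_kg / speed
Cost = 4.4555 / 2.23
Cost = 1.9980


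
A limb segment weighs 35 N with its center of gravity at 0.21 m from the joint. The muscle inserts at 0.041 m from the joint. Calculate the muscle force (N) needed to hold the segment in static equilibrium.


F_muscle = W * d_load / d_muscle
F_muscle = 35 * 0.21 / 0.041
Numerator = 7.3500
F_muscle = 179.2683


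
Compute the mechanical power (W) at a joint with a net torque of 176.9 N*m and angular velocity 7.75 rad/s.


P = M * omega
P = 176.9 * 7.75
P = 1370.9750


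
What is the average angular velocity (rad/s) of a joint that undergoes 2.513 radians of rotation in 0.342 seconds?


omega = delta_theta / delta_t
omega = 2.513 / 0.342
omega = 7.3480


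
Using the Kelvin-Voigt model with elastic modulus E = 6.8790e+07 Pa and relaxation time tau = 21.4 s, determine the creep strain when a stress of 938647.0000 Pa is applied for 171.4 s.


epsilon(t) = (sigma/E) * (1 - exp(-t/tau))
sigma/E = 938647.0000 / 6.8790e+07 = 0.0136
exp(-t/tau) = exp(-171.4 / 21.4) = 3.3234e-04
epsilon = 0.0136 * (1 - 3.3234e-04)
epsilon = 0.0136


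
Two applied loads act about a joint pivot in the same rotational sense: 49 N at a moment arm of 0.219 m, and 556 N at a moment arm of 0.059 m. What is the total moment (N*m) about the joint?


M = F1 * d1 + F2 * d2
M = 49 * 0.219 + 556 * 0.059
M = 10.7310 + 32.8040
M = 43.5350


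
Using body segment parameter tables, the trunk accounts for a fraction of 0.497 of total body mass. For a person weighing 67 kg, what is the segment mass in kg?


m_segment = body_mass * fraction
m_segment = 67 * 0.497
m_segment = 33.2990


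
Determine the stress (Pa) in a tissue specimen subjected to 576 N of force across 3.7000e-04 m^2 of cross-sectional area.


stress = F / A
stress = 576 / 3.7000e-04
stress = 1.5568e+06


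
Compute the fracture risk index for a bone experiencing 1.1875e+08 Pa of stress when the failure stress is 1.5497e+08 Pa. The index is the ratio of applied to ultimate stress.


FRI = applied / ultimate
FRI = 1.1875e+08 / 1.5497e+08
FRI = 0.7663


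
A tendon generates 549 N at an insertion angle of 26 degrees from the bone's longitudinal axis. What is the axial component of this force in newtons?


F_eff = F_tendon * cos(theta)
theta = 26 deg = 0.4538 rad
cos(theta) = 0.8988
F_eff = 549 * 0.8988
F_eff = 493.4379


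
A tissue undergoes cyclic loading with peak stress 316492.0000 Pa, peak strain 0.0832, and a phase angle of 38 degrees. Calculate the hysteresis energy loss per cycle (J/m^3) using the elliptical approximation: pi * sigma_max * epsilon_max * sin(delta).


E_loss = pi * sigma_max * epsilon_max * sin(delta)
delta = 38 deg = 0.6632 rad
sin(delta) = 0.6157
E_loss = pi * 316492.0000 * 0.0832 * 0.6157
E_loss = 50930.4970


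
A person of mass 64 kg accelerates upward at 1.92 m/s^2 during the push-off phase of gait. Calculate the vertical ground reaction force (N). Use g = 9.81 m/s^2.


GRF = m * (g + a)
GRF = 64 * (9.81 + 1.92)
GRF = 64 * 11.7300
GRF = 750.7200


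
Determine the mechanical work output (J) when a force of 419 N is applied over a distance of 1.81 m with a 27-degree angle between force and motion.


W = F * d * cos(theta)
theta = 27 deg = 0.4712 rad
cos(theta) = 0.8910
W = 419 * 1.81 * 0.8910
W = 675.7304


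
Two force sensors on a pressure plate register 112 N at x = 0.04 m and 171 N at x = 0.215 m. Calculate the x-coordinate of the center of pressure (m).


COP_x = (F1*x1 + F2*x2) / (F1 + F2)
COP_x = (112*0.04 + 171*0.215) / (112 + 171)
Numerator = 41.2450
Denominator = 283
COP_x = 0.1457


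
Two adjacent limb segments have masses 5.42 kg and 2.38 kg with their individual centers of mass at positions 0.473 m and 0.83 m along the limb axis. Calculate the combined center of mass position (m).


COM = (m1*x1 + m2*x2) / (m1 + m2)
COM = (5.42*0.473 + 2.38*0.83) / (5.42 + 2.38)
Numerator = 4.5391
Denominator = 7.8000
COM = 0.5819


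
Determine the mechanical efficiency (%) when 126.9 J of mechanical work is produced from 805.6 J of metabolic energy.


eta = (W_mech / E_meta) * 100
eta = (126.9 / 805.6) * 100
ratio = 0.1575
eta = 15.7522


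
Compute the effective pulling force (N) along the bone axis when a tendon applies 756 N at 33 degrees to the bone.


F_eff = F_tendon * cos(theta)
theta = 33 deg = 0.5760 rad
cos(theta) = 0.8387
F_eff = 756 * 0.8387
F_eff = 634.0349


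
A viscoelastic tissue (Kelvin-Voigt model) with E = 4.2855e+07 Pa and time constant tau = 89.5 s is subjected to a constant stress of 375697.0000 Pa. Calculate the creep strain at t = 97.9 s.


epsilon(t) = (sigma/E) * (1 - exp(-t/tau))
sigma/E = 375697.0000 / 4.2855e+07 = 0.0088
exp(-t/tau) = exp(-97.9 / 89.5) = 0.3349
epsilon = 0.0088 * (1 - 0.3349)
epsilon = 0.0058


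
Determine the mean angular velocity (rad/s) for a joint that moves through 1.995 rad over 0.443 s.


omega = delta_theta / delta_t
omega = 1.995 / 0.443
omega = 4.5034


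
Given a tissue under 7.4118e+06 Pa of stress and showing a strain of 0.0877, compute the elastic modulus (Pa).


E = stress / strain
E = 7.4118e+06 / 0.0877
E = 8.4513e+07


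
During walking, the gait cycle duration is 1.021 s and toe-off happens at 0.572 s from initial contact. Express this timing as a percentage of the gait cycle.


pct = (event_time / cycle_time) * 100
pct = (0.572 / 1.021) * 100
ratio = 0.5602
pct = 56.0235


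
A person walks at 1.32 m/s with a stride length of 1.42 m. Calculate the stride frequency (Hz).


f = v / stride_length
f = 1.32 / 1.42
f = 0.9296


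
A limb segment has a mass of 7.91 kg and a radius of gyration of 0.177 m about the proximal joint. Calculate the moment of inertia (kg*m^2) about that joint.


I = m * k^2
I = 7.91 * 0.177^2
k^2 = 0.0313
I = 0.2478


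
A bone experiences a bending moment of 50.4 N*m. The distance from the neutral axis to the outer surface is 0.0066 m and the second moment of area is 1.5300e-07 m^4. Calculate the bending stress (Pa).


sigma = M * c / I
sigma = 50.4 * 0.0066 / 1.5300e-07
M * c = 0.3326
sigma = 2.1741e+06


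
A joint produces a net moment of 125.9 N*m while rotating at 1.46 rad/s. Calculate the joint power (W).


P = M * omega
P = 125.9 * 1.46
P = 183.8140


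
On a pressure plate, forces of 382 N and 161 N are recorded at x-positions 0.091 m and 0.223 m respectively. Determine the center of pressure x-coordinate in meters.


COP_x = (F1*x1 + F2*x2) / (F1 + F2)
COP_x = (382*0.091 + 161*0.223) / (382 + 161)
Numerator = 70.6650
Denominator = 543
COP_x = 0.1301


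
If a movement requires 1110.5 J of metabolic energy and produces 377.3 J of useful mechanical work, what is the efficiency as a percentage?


eta = (W_mech / E_meta) * 100
eta = (377.3 / 1110.5) * 100
ratio = 0.3398
eta = 33.9757


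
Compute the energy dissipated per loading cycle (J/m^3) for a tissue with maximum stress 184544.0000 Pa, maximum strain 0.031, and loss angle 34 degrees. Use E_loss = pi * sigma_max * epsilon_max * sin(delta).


E_loss = pi * sigma_max * epsilon_max * sin(delta)
delta = 34 deg = 0.5934 rad
sin(delta) = 0.5592
E_loss = pi * 184544.0000 * 0.031 * 0.5592
E_loss = 10050.1640


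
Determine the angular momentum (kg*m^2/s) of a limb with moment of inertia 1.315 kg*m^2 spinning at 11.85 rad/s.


L = I * omega
L = 1.315 * 11.85
L = 15.5827


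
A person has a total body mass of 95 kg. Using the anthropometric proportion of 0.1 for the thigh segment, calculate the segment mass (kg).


m_segment = body_mass * fraction
m_segment = 95 * 0.1
m_segment = 9.5000


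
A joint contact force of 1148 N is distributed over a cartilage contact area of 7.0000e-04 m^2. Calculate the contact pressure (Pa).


P = F / A
P = 1148 / 7.0000e-04
P = 1.6400e+06


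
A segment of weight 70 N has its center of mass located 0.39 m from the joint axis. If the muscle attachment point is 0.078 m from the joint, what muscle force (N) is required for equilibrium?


F_muscle = W * d_load / d_muscle
F_muscle = 70 * 0.39 / 0.078
Numerator = 27.3000
F_muscle = 350.0000


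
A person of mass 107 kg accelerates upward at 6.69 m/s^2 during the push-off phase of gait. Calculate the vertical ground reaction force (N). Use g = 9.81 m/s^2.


GRF = m * (g + a)
GRF = 107 * (9.81 + 6.69)
GRF = 107 * 16.5000
GRF = 1765.5000


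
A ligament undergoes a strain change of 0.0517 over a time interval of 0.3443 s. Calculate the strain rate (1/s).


strain_rate = delta_strain / delta_t
strain_rate = 0.0517 / 0.3443
strain_rate = 0.1502


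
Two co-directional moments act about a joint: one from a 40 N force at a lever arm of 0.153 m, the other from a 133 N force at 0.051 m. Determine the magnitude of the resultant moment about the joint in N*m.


M = F1 * d1 + F2 * d2
M = 40 * 0.153 + 133 * 0.051
M = 6.1200 + 6.7830
M = 12.9030


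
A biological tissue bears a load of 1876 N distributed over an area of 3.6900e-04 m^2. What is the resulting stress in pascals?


stress = F / A
stress = 1876 / 3.6900e-04
stress = 5.0840e+06


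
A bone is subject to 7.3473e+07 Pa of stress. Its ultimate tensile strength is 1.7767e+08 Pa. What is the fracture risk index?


FRI = applied / ultimate
FRI = 7.3473e+07 / 1.7767e+08
FRI = 0.4135


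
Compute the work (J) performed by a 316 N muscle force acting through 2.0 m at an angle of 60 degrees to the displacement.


W = F * d * cos(theta)
theta = 60 deg = 1.0472 rad
cos(theta) = 0.5000
W = 316 * 2.0 * 0.5000
W = 316.0000


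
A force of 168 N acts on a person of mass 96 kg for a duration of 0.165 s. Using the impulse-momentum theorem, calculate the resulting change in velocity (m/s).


J = F * dt = 168 * 0.165 = 27.7200 N*s
delta_v = J / m
delta_v = 27.7200 / 96
delta_v = 0.2888


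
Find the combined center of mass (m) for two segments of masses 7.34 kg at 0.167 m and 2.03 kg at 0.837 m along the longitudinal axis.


COM = (m1*x1 + m2*x2) / (m1 + m2)
COM = (7.34*0.167 + 2.03*0.837) / (7.34 + 2.03)
Numerator = 2.9249
Denominator = 9.3700
COM = 0.3122


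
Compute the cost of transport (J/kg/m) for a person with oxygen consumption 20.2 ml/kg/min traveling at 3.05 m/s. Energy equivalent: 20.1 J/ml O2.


Power per kg = VO2 * 20.1 / 60
Power per kg = 20.2 * 20.1 / 60 = 6.7670 W/kg
Cost = power_per_kg / speed
Cost = 6.7670 / 3.05
Cost = 2.2187


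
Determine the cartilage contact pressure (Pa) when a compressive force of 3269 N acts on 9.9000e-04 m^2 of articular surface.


P = F / A
P = 3269 / 9.9000e-04
P = 3.3020e+06


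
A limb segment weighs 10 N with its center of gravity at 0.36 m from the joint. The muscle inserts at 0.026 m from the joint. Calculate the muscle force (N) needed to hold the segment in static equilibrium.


F_muscle = W * d_load / d_muscle
F_muscle = 10 * 0.36 / 0.026
Numerator = 3.6000
F_muscle = 138.4615


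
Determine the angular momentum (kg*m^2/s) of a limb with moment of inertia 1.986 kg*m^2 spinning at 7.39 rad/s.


L = I * omega
L = 1.986 * 7.39
L = 14.6765


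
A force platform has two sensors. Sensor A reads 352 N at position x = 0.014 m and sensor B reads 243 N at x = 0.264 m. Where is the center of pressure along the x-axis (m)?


COP_x = (F1*x1 + F2*x2) / (F1 + F2)
COP_x = (352*0.014 + 243*0.264) / (352 + 243)
Numerator = 69.0800
Denominator = 595
COP_x = 0.1161


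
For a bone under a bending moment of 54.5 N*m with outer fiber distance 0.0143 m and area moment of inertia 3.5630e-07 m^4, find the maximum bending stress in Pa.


sigma = M * c / I
sigma = 54.5 * 0.0143 / 3.5630e-07
M * c = 0.7793
sigma = 2.1873e+06


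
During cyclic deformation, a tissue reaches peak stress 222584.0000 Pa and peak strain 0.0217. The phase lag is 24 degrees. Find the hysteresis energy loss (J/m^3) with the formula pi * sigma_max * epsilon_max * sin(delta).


E_loss = pi * sigma_max * epsilon_max * sin(delta)
delta = 24 deg = 0.4189 rad
sin(delta) = 0.4067
E_loss = pi * 222584.0000 * 0.0217 * 0.4067
E_loss = 6171.8711


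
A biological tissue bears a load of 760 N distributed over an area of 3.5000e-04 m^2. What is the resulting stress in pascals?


stress = F / A
stress = 760 / 3.5000e-04
stress = 2.1714e+06


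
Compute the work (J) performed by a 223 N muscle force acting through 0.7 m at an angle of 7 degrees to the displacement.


W = F * d * cos(theta)
theta = 7 deg = 0.1222 rad
cos(theta) = 0.9925
W = 223 * 0.7 * 0.9925
W = 154.9365


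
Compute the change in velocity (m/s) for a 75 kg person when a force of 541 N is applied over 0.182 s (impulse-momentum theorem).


J = F * dt = 541 * 0.182 = 98.4620 N*s
delta_v = J / m
delta_v = 98.4620 / 75
delta_v = 1.3128


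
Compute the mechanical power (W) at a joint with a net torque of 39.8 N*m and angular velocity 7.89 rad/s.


P = M * omega
P = 39.8 * 7.89
P = 314.0220


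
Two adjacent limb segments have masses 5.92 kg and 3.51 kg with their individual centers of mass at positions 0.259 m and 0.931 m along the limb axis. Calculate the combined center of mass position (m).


COM = (m1*x1 + m2*x2) / (m1 + m2)
COM = (5.92*0.259 + 3.51*0.931) / (5.92 + 3.51)
Numerator = 4.8011
Denominator = 9.4300
COM = 0.5091


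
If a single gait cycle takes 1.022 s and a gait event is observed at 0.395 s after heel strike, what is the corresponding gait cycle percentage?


pct = (event_time / cycle_time) * 100
pct = (0.395 / 1.022) * 100
ratio = 0.3865
pct = 38.6497


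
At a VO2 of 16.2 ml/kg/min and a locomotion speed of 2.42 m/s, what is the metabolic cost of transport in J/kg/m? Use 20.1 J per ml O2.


Power per kg = VO2 * 20.1 / 60
Power per kg = 16.2 * 20.1 / 60 = 5.4270 W/kg
Cost = power_per_kg / speed
Cost = 5.4270 / 2.42
Cost = 2.2426


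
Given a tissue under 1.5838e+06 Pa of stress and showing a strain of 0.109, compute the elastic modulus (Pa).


E = stress / strain
E = 1.5838e+06 / 0.109
E = 1.4530e+07


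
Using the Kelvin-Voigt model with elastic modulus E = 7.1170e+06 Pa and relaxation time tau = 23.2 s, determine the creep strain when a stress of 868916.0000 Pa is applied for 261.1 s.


epsilon(t) = (sigma/E) * (1 - exp(-t/tau))
sigma/E = 868916.0000 / 7.1170e+06 = 0.1221
exp(-t/tau) = exp(-261.1 / 23.2) = 1.2951e-05
epsilon = 0.1221 * (1 - 1.2951e-05)
epsilon = 0.1221


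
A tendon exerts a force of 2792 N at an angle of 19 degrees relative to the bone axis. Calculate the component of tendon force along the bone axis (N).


F_eff = F_tendon * cos(theta)
theta = 19 deg = 0.3316 rad
cos(theta) = 0.9455
F_eff = 2792 * 0.9455
F_eff = 2639.8879


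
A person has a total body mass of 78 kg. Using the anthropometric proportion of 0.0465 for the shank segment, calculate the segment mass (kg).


m_segment = body_mass * fraction
m_segment = 78 * 0.0465
m_segment = 3.6270


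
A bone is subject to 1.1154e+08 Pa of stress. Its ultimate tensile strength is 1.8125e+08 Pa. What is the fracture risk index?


FRI = applied / ultimate
FRI = 1.1154e+08 / 1.8125e+08
FRI = 0.6154


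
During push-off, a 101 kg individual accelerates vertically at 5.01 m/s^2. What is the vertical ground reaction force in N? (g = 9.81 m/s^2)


GRF = m * (g + a)
GRF = 101 * (9.81 + 5.01)
GRF = 101 * 14.8200
GRF = 1496.8200


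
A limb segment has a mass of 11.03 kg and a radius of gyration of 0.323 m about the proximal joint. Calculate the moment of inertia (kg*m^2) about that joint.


I = m * k^2
I = 11.03 * 0.323^2
k^2 = 0.1043
I = 1.1507


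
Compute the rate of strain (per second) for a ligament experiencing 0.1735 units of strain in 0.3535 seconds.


strain_rate = delta_strain / delta_t
strain_rate = 0.1735 / 0.3535
strain_rate = 0.4908


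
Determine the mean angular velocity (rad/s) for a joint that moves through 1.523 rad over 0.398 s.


omega = delta_theta / delta_t
omega = 1.523 / 0.398
omega = 3.8266


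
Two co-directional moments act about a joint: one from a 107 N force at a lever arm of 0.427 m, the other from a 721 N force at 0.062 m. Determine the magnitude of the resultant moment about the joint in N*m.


M = F1 * d1 + F2 * d2
M = 107 * 0.427 + 721 * 0.062
M = 45.6890 + 44.7020
M = 90.3910


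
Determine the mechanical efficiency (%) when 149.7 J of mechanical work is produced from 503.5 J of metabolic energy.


eta = (W_mech / E_meta) * 100
eta = (149.7 / 503.5) * 100
ratio = 0.2973
eta = 29.7319


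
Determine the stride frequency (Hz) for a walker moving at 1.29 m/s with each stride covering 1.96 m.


f = v / stride_length
f = 1.29 / 1.96
f = 0.6582


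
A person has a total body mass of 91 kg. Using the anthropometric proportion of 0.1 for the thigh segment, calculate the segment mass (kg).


m_segment = body_mass * fraction
m_segment = 91 * 0.1
m_segment = 9.1000


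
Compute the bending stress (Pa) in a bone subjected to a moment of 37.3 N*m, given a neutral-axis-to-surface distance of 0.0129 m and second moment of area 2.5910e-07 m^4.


sigma = M * c / I
sigma = 37.3 * 0.0129 / 2.5910e-07
M * c = 0.4812
sigma = 1.8571e+06


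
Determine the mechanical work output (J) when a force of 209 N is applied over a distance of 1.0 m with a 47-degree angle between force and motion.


W = F * d * cos(theta)
theta = 47 deg = 0.8203 rad
cos(theta) = 0.6820
W = 209 * 1.0 * 0.6820
W = 142.5377


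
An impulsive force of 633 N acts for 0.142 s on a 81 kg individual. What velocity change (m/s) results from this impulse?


J = F * dt = 633 * 0.142 = 89.8860 N*s
delta_v = J / m
delta_v = 89.8860 / 81
delta_v = 1.1097


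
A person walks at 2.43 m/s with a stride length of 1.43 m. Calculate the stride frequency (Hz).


f = v / stride_length
f = 2.43 / 1.43
f = 1.6993


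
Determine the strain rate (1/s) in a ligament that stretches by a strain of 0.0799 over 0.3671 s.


strain_rate = delta_strain / delta_t
strain_rate = 0.0799 / 0.3671
strain_rate = 0.2177


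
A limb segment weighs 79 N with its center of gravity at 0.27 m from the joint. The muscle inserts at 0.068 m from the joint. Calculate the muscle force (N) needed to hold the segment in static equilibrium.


F_muscle = W * d_load / d_muscle
F_muscle = 79 * 0.27 / 0.068
Numerator = 21.3300
F_muscle = 313.6765


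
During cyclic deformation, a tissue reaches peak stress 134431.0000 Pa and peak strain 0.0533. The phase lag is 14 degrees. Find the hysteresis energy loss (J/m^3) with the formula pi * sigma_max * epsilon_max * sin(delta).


E_loss = pi * sigma_max * epsilon_max * sin(delta)
delta = 14 deg = 0.2443 rad
sin(delta) = 0.2419
E_loss = pi * 134431.0000 * 0.0533 * 0.2419
E_loss = 5445.6746


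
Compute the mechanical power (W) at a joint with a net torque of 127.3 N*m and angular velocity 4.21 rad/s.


P = M * omega
P = 127.3 * 4.21
P = 535.9330
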